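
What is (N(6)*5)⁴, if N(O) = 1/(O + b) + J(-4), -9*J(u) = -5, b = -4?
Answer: 81450625/104976 ≈ 775.90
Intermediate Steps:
J(u) = 5/9 (J(u) = -⅑*(-5) = 5/9)
N(O) = 5/9 + 1/(-4 + O) (N(O) = 1/(O - 4) + 5/9 = 1/(-4 + O) + 5/9 = 5/9 + 1/(-4 + O))
(N(6)*5)⁴ = (((-11 + 5*6)/(9*(-4 + 6)))*5)⁴ = (((⅑)*(-11 + 30)/2)*5)⁴ = (((⅑)*(½)*19)*5)⁴ = ((19/18)*5)⁴ = (95/18)⁴ = 81450625/104976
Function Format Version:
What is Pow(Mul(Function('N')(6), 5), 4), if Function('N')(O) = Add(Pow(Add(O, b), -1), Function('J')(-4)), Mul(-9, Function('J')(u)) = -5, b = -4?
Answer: Rational(81450625, 104976) ≈ 775.90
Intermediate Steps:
Function('J')(u) = Rational(5, 9) (Function('J')(u) = Mul(Rational(-1, 9), -5) = Rational(5, 9))
Function('N')(O) = Add(Rational(5, 9), Pow(Add(-4, O), -1)) (Function('N')(O) = Add(Pow(Add(O, -4), -1), Rational(5, 9)) = Add(Pow(Add(-4, O), -1), Rational(5, 9)) = Add(Rational(5, 9), Pow(Add(-4, O), -1)))
Pow(Mul(Function('N')(6), 5), 4) = Pow(Mul(Mul(Rational(1, 9), Pow(Add(-4, 6), -1), Add(-11, Mul(5, 6))), 5), 4) = Pow(Mul(Mul(Rational(1, 9), Pow(2, -1), Add(-11, 30)), 5), 4) = Pow(Mul(Mul(Rational(1, 9), Rational(1, 2), 19), 5), 4) = Pow(Mul(Rational(19, 18), 5), 4) = Pow(Rational(95, 18), 4) = Rational(81450625, 104976)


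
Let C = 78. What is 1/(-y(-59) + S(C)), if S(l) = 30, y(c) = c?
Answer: 1/89 ≈ 0.011236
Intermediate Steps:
1/(-y(-59) + S(C)) = 1/(-1*(-59) + 30) = 1/(59 + 30) = 1/89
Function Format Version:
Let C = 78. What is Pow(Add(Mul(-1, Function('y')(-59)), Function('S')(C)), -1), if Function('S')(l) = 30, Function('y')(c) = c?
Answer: Rational(1, 89) ≈ 0.011236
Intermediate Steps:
Pow(Add(Mul(-1, Function('y')(-59)), Function('S')(C)), -1) = Pow(Add(Mul(-1, -59), 30), -1) = Pow(Add(59, 30), -1) = Pow(89, -1) = Rational(1, 89)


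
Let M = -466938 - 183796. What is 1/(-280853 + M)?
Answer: -1/931587 ≈ -1.0734e-6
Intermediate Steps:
M = -650734
1/(-280853 + M) = 1/(-280853 - 650734) = 1/(-931587) = -1/931587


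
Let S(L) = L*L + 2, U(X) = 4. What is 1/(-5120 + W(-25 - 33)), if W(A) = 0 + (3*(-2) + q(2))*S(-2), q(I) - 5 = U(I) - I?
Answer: -1/5114 ≈ -0.00019554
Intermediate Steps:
S(L) = 2 + L**2 (S(L) = L**2 + 2 = 2 + L**2)
q(I) = 9 - I (q(I) = 5 + (4 - I) = 9 - I)
W(A) = 6 (W(A) = 0 + (3*(-2) + (9 - 1*2))*(2 + (-2)**2) = 0 + (-6 + (9 - 2))*(2 + 4) = 0 + (-6 + 7)*6 = 0 + 1*6 = 0 + 6 = 6)
1/(-5120 + W(-25 - 33)) = 1/(-5120 + 6) = 1/(-5114) = -1/5114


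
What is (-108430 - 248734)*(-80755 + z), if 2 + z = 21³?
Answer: 25535797344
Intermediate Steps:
z = 9259 (z = -2 + 21³ = -2 + 9261 = 9259)
(-108430 - 248734)*(-80755 + z) = (-108430 - 248734)*(-80755 + 9259) = -357164*(-71496) = 25535797344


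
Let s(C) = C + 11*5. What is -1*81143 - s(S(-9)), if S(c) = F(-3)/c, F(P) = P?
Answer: -243595/3 ≈ -81198.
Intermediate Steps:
S(c) = -3/c
s(C) = 55 + C (s(C) = C + 55 = 55 + C)
-1*81143 - s(S(-9)) = -1*81143 - (55 - 3/(-9)) = -81143 - (55 - 3*(-1/9)) = -81143 - (55 + 1/3) = -81143 - 1*166/3 = -81143 - 166/3 = -243595/3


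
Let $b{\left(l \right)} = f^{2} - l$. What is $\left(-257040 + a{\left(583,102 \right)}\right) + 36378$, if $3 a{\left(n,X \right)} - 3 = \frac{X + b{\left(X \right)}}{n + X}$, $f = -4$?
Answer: $- \frac{453458339}{2055} \approx -2.2066 \cdot 10^{5}$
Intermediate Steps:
$b{\left(l \right)} = 16 - l$ ($b{\left(l \right)} = \left(-4\right)^{2} - l = 16 - l$)
$a{\left(n,X \right)} = 1 + \frac{16}{3 \left(X + n\right)}$ ($a{\left(n,X \right)} = 1 + \frac{\left(X - \left(-16 + X\right)\right) \frac{1}{n + X}}{3} = 1 + \frac{16 \frac{1}{X + n}}{3} = 1 + \frac{16}{3 \left(X + n\right)}$)
$\left(-257040 + a{\left(583,102 \right)}\right) + 36378 = \left(-257040 + \frac{\frac{16}{3} + 102 + 583}{102 + 583}\right) + 36378 = \left(-257040 + \frac{1}{685} \cdot \frac{2071}{3}\right) + 36378 = \left(-257040 + \frac{2071}{2055}\right) + 36378 = - \frac{528215129}{2055} + 36378 = - \frac{453458339}{2055}$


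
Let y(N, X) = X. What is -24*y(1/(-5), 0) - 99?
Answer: -99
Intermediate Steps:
-24*y(1/(-5), 0) - 99 = -24*0 - 99 = 0 - 99 = -99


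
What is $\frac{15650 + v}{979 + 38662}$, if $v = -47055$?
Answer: $- \frac{31405}{39641} \approx -0.79224$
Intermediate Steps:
$\frac{15650 + v}{979 + 38662} = \frac{15650 - 47055}{979 + 38662} = - \frac{31405}{39641}$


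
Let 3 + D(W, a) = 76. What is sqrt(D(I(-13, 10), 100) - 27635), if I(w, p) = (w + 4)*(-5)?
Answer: I*sqrt(27562) ≈ 166.02*I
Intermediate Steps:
I(w, p) = -20 - 5*w (I(w, p) = (4 + w)*(-5) = -20 - 5*w)
D(W, a) = 73 (D(W, a) = -3 + 76 = 73)
sqrt(D(I(-13, 10), 100) - 27635) = sqrt(73 - 27635) = sqrt(-27562) = I*sqrt(27562)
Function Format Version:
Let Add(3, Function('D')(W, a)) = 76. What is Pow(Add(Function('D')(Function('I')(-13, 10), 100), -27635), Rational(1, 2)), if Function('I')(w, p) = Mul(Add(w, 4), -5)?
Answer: Mul(I, Pow(27562, Rational(1, 2))) ≈ Mul(166.02, I)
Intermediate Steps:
Function('I')(w, p) = Add(-20, Mul(-5, w)) (Function('I')(w, p) = Mul(Add(4, w), -5) = Add(-20, Mul(-5, w)))
Function('D')(W, a) = 73 (Function('D')(W, a) = Add(-3, 76) = 73)
Pow(Add(Function('D')(Function('I')(-13, 10), 100), -27635), Rational(1, 2)) = Pow(Add(73, -27635), Rational(1, 2)) = Pow(-27562, Rational(1, 2)) = Mul(I, Pow(27562, Rational(1, 2)))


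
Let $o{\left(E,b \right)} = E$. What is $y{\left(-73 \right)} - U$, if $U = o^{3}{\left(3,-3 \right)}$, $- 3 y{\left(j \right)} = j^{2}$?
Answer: $- \frac{5410}{3} \approx -1803.3$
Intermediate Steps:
$y{\left(j \right)} = - \frac{j^{2}}{3}$
$U = 27$ ($U = 3^{3} = 27$)
$y{\left(-73 \right)} - U = - \frac{\left(-73\right)^{2}}{3} - 27 = \left(- \frac{1}{3}\right) 5329 - 27 = - \frac{5329}{3} - 27 = - \frac{5410}{3}$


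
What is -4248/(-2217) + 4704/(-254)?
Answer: -1558296/93853 ≈ -16.604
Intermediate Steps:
-4248/(-2217) + 4704/(-254) = -4248*(-1/2217) + 4704*(-1/254) = 1416/739 - 2352/127 = -1558296/93853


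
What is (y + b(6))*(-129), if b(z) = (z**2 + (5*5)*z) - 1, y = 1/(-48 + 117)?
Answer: -548938/23 ≈ -23867.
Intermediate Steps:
y = 1/69 ≈ 0.014493
b(z) = -1 + z**2 + 25*z (b(z) = (z**2 + 25*z) - 1 = -1 + z**2 + 25*z)
(y + b(6))*(-129) = (1/69 + (-1 + 6**2 + 25*6))*(-129) = (1/69 + (-1 + 36 + 150))*(-129) = (1/69 + 185)*(-129) = (12766/69)*(-129) = -548938/23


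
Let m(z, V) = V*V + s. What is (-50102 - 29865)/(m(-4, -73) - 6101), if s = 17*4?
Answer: 79967/704 ≈ 113.59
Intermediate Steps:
s = 68
m(z, V) = 68 + V² (m(z, V) = V*V + 68 = V² + 68 = 68 + V²)
(-50102 - 29865)/(m(-4, -73) - 6101) = (-50102 - 29865)/((68 + (-73)²) - 6101) = -79967/((68 + 5329) - 6101) = -79967/(5397 - 6101) = -79967/(-704) = -79967*(-1/704) = 79967/704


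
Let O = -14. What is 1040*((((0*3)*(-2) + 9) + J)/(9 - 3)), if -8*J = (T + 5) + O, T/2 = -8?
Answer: 6305/3 ≈ 2101.7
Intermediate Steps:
T = -16 (T = 2*(-8) = -16)
J = 25/8 (J = -((-16 + 5) - 14)/8 = -(-11 - 14)/8 = -⅛*(-25) = 25/8 ≈ 3.1250)
1040*((((0*3)*(-2) + 9) + J)/(9 - 3)) = 1040*((((0*3)*(-2) + 9) + 25/8)/(9 - 3)) = 1040*(((0*(-2) + 9) + 25/8)/6) = 1040*(((0 + 9) + 25/8)*(⅙)) = 1040*((9 + 25/8)*(⅙)) = 1040*((97/8)*(⅙)) = 1040*(97/48) = 6305/3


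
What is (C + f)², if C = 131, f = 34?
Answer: 27225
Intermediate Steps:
(C + f)² = (131 + 34)² = 165² = 27225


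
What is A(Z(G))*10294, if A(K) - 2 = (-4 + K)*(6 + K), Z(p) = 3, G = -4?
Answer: -72058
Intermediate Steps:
A(K) = 2 + (-4 + K)*(6 + K)
A(Z(G))*10294 = (-22 + 3² + 2*3)*10294 = (-22 + 9 + 6)*10294 = -7*10294 = -72058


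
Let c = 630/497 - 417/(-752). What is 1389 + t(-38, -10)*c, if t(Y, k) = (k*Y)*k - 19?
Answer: -297377565/53392 ≈ -5569.7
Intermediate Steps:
c = 97287/53392 (c = 630*(1/497) - 417*(-1/752) = 90/71 + 417/752 = 97287/53392 ≈ 1.8221)
t(Y, k) = -19 + Y*k² (t(Y, k) = (Y*k)*k - 19 = Y*k² - 19 = -19 + Y*k²)
1389 + t(-38, -10)*c = 1389 + (-19 - 38*(-10)²)*(97287/53392) = 1389 + (-19 - 38*100)*(97287/53392) = 1389 + (-19 - 3800)*(97287/53392) = 1389 - 3819*97287/53392 = 1389 - 371539053/53392 = -297377565/53392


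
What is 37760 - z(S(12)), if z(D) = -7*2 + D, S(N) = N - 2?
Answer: 37764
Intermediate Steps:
S(N) = -2 + N
z(D) = -14 + D
37760 - z(S(12)) = 37760 - (-14 + (-2 + 12)) = 37760 - (-14 + 10) = 37760 - 1*(-4) = 37760 + 4 = 37764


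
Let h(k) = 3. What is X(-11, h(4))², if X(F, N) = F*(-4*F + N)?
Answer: 267289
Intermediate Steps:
X(F, N) = F*(N - 4*F)
X(-11, h(4))² = (-11*(3 - 4*(-11)))² = (-11*(3 + 44))² = (-11*47)² = (-517)² = 267289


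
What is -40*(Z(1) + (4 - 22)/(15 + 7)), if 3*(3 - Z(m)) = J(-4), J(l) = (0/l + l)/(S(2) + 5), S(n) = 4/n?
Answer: -21920/231 ≈ -94.892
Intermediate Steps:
J(l) = l/7 (J(l) = (0/l + l)/(4/2 + 5) = (0 + l)/(4*(1/2) + 5) = l/(2 + 5) = l/7)
Z(m) = 67/21 (Z(m) = 3 - (-4)/21 = 3 - 1/3*(-4/7) = 3 + 4/21 = 67/21)
-40*(Z(1) + (4 - 22)/(15 + 7)) = -40*(67/21 + (4 - 22)/(15 + 7)) = -40*(67/21 - 18/22) = -40*(67/21 - 18*1/22) = -40*(67/21 - 9/11) = -40*548/231 = -21920/231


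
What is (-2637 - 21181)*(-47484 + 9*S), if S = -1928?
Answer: 1544263848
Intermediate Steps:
(-2637 - 21181)*(-47484 + 9*S) = (-2637 - 21181)*(-47484 + 9*(-1928)) = -23818*(-47484 - 17352) = -23818*(-64836) = 1544263848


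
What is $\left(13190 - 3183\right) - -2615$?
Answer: $12622$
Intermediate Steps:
$\left(13190 - 3183\right) - -2615 = 10007 + 2615 = 12622$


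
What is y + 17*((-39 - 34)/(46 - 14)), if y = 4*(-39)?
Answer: -6233/32 ≈ -194.78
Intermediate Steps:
y = -156
y + 17*((-39 - 34)/(46 - 14)) = -156 + 17*((-39 - 34)/(46 - 14)) = -156 + 17*(-73/32) = -156 - 1241/32 = -6233/32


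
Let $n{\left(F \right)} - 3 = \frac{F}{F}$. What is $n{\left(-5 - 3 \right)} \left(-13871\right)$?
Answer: $-55484$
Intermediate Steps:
$n{\left(F \right)} = 4$ ($n{\left(F \right)} = 3 + \frac{F}{F} = 3 + 1 = 4$)
$n{\left(-5 - 3 \right)} \left(-13871\right) = 4 \left(-13871\right) = -55484$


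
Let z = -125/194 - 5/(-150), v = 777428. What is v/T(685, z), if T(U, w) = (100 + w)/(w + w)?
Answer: -1382266984/144611 ≈ -9558.5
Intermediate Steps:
z = -889/1455 (z = -125*1/194 - 5*(-1/150) = -125/194 + 1/30 = -889/1455 ≈ -0.61100)
T(U, w) = (100 + w)/(2*w) (T(U, w) = (100 + w)/((2*w)) = (100 + w)*(1/(2*w)) = (100 + w)/(2*w))
v/T(685, z) = 777428/(((100 - 889/1455)/(2*(-889/1455)))) = 777428/(((½)*(-1455/889)*(144611/1455))) = 777428/(-144611/1778) = 777428*(-1778/144611) = -1382266984/144611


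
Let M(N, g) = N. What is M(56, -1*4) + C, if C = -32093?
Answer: -32037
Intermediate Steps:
M(56, -1*4) + C = 56 - 32093 = -32037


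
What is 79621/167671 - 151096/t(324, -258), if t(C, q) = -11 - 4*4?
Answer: 25336567183/4527117 ≈ 5596.6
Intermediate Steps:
t(C, q) = -27 (t(C, q) = -11 - 16 = -27)
79621/167671 - 151096/t(324, -258) = 79621/167671 - 151096/(-27) = 79621*(1/167671) - 151096*(-1/27) = 79621/167671 + 151096/27 = 25336567183/4527117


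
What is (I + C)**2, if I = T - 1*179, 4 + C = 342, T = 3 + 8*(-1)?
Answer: 23716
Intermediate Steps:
T = -5 (T = 3 - 8 = -5)
C = 338 (C = -4 + 342 = 338)
I = -184 (I = -5 - 1*179 = -5 - 179 = -184)
(I + C)**2 = (-184 + 338)**2 = 154**2 = 23716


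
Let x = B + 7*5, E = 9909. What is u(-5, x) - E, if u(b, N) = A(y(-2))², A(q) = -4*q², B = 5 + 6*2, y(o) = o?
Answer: -9653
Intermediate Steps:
B = 17 (B = 5 + 12 = 17)
x = 52 (x = 17 + 7*5 = 17 + 35 = 52)
u(b, N) = 256 (u(b, N) = (-4*(-2)²)² = (-4*4)² = (-16)² = 256)
u(-5, x) - E = 256 - 1*9909 = 256 - 9909 = -9653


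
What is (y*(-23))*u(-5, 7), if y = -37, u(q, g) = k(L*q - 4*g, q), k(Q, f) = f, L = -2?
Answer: -4255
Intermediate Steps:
u(q, g) = q
(y*(-23))*u(-5, 7) = -37*(-23)*(-5) = 851*(-5) = -4255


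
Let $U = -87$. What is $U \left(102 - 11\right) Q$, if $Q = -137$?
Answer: $1084629$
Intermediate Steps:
$U \left(102 - 11\right) Q = - 87 \left(102 - 11\right) \left(-137\right) = \left(-87\right) 91 \left(-137\right) = \left(-7917\right) \left(-137\right) = 1084629$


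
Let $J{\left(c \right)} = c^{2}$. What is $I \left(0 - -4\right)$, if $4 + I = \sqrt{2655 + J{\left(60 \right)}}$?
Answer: $-16 + 12 \sqrt{695} \approx 300.35$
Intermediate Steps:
$I = -4 + 3 \sqrt{695}$ ($I = -4 + \sqrt{2655 + 60^{2}} = -4 + \sqrt{2655 + 3600} = -4 + \sqrt{6255} = -4 + 3 \sqrt{695} \approx 75.089$)
$I \left(0 - -4\right) = \left(-4 + 3 \sqrt{695}\right) \left(0 - -4\right) = \left(-4 + 3 \sqrt{695}\right) \left(0 + 4\right) = \left(-4 + 3 \sqrt{695}\right) 4 = -16 + 12 \sqrt{695}$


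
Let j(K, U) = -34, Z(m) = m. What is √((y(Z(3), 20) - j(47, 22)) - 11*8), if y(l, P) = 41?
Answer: I*√13 ≈ 3.6056*I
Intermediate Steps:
√((y(Z(3), 20) - j(47, 22)) - 11*8) = √((41 - 1*(-34)) - 11*8) = √((41 + 34) - 1*88) = √(75 - 88) = √(-13) = I*√13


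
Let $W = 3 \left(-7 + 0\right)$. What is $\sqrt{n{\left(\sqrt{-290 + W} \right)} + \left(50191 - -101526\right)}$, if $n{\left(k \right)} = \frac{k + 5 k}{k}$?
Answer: $\sqrt{151723} \approx 389.52$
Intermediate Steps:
$W = -21$ ($W = 3 \left(-7\right) = -21$)
$n{\left(k \right)} = 6$ ($n{\left(k \right)} = \frac{6 k}{k} = 6$)
$\sqrt{n{\left(\sqrt{-290 + W} \right)} + \left(50191 - -101526\right)} = \sqrt{6 + \left(50191 - -101526\right)} = \sqrt{6 + \left(50191 + 101526\right)} = \sqrt{6 + 151717} = \sqrt{151723}$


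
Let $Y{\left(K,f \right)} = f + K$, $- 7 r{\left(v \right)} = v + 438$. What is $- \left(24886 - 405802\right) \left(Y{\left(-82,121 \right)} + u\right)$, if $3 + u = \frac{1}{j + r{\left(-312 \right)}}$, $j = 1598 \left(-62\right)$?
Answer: $\frac{679436631414}{49547} \approx 1.3713 \cdot 10^{7}$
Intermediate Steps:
$r{\left(v \right)} = - \frac{438}{7} - \frac{v}{7}$ ($r{\left(v \right)} = - \frac{v + 438}{7} = - \frac{438 + v}{7} = - \frac{438}{7} - \frac{v}{7}$)
$j = -99076$
$Y{\left(K,f \right)} = K + f$
$u = - \frac{297283}{99094}$ ($u = -3 + \frac{1}{-99076 - 18} = -3 + \frac{1}{-99094} = -3 - \frac{1}{99094} = - \frac{297283}{99094} \approx -3.0$)
$- \left(24886 - 405802\right) \left(Y{\left(-82,121 \right)} + u\right) = - \left(24886 - 405802\right) \left(\left(-82 + 121\right) - \frac{297283}{99094}\right) = - \left(-380916\right) \left(39 - \frac{297283}{99094}\right) = - \frac{\left(-380916\right) 3567383}{99094} = \left(-1\right) \left(- \frac{679436631414}{49547}\right) = \frac{679436631414}{49547}$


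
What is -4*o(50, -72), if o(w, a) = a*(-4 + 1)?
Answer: -864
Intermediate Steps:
o(w, a) = -3*a (o(w, a) = a*(-3) = -3*a)
-4*o(50, -72) = -(-12)*(-72) = -4*216 = -864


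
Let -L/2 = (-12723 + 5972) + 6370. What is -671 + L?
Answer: 91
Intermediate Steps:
L = 762 (L = -2*((-12723 + 5972) + 6370) = -2*(-6751 + 6370) = -2*(-381) = 762)
-671 + L = -671 + 762 = 91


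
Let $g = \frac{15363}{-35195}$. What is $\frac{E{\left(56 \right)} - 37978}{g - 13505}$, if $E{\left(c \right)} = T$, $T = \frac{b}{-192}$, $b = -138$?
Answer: $\frac{42771533235}{15210362816} \approx 2.812$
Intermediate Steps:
$g = - \frac{15363}{35195}$ ($g = 15363 \left(- \frac{1}{35195}\right) = - \frac{15363}{35195} \approx -0.43651$)
$T = \frac{23}{32}$ ($T = - \frac{138}{-192} = \left(-138\right) \left(- \frac{1}{192}\right) = \frac{23}{32} \approx 0.71875$)
$E{\left(c \right)} = \frac{23}{32}$
$\frac{E{\left(56 \right)} - 37978}{g - 13505} = \frac{\frac{23}{32} - 37978}{- \frac{15363}{35195} - 13505} = - \frac{1215273}{32 \left(- \frac{475323838}{35195}\right)} = \left(- \frac{1215273}{32}\right) \left(- \frac{35195}{475323838}\right) = \frac{42771533235}{15210362816}$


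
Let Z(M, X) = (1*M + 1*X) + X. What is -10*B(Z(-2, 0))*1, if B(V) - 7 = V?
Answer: -50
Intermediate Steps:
Z(M, X) = M + 2*X (Z(M, X) = (M + X) + X = M + 2*X)
B(V) = 7 + V
-10*B(Z(-2, 0))*1 = -10*(7 + (-2 + 2*0))*1 = -10*(7 + (-2 + 0))*1 = -10*(7 - 2)*1 = -10*5*1 = -50*1 = -50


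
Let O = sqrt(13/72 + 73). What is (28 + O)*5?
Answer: 140 + 5*sqrt(10538)/12 ≈ 182.77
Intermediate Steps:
O = sqrt(10538)/12 (O = sqrt(13*(1/72) + 73) = sqrt(13/72 + 73) = sqrt(5269/72) = sqrt(10538)/12 ≈ 8.5546)
(28 + O)*5 = (28 + sqrt(10538)/12)*5 = 140 + 5*sqrt(10538)/12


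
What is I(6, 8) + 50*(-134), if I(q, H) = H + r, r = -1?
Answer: -6693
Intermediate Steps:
I(q, H) = -1 + H (I(q, H) = H - 1 = -1 + H)
I(6, 8) + 50*(-134) = (-1 + 8) + 50*(-134) = 7 - 6700 = -6693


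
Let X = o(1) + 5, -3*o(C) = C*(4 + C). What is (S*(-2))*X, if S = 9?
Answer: -60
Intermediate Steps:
o(C) = -C*(4 + C)/3
X = 10/3 (X = -⅓*1*(4 + 1) + 5 = -⅓*1*5 + 5 = -5/3 + 5 = 10/3 ≈ 3.3333)
(S*(-2))*X = (9*(-2))*(10/3) = -18*10/3 = -60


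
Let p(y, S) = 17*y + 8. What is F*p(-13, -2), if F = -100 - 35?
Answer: 28755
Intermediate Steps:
F = -135
p(y, S) = 8 + 17*y
F*p(-13, -2) = -135*(8 + 17*(-13)) = -135*(8 - 221) = -135*(-213) = 28755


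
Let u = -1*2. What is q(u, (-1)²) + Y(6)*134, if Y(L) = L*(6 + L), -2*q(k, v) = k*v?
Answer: 9649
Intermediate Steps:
u = -2
q(k, v) = -k*v/2
q(u, (-1)²) + Y(6)*134 = -½*(-2)*(-1)² + (6*(6 + 6))*134 = -½*(-2)*1 + (6*12)*134 = 1 + 72*134 = 1 + 9648 = 9649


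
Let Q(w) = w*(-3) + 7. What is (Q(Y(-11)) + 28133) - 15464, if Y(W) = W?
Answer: 12709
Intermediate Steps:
Q(w) = 7 - 3*w (Q(w) = -3*w + 7 = 7 - 3*w)
(Q(Y(-11)) + 28133) - 15464 = ((7 - 3*(-11)) + 28133) - 15464 = ((7 + 33) + 28133) - 15464 = (40 + 28133) - 15464 = 28173 - 15464 = 12709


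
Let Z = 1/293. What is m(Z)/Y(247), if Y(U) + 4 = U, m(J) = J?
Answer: 1/71199 ≈ 1.4045e-5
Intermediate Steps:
Z = 1/293 ≈ 0.0034130
Y(U) = -4 + U
m(Z)/Y(247) = 1/(293*(-4 + 247)) = (1/293)/243 = (1/293)*(1/243) = 1/71199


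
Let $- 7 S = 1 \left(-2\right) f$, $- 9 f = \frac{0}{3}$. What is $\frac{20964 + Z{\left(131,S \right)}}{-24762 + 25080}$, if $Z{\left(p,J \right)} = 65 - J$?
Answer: $\frac{21029}{318} \approx 66.129$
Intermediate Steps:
$f = 0$ ($f = - \frac{0 \cdot \frac{1}{3}}{9} = \left(- \frac{1}{9}\right) 0 = 0$)
$S = 0$ ($S = - \frac{1 \left(-2\right) 0}{7} = - \frac{\left(-2\right) 0}{7} = \left(- \frac{1}{7}\right) 0 = 0$)
$\frac{20964 + Z{\left(131,S \right)}}{-24762 + 25080} = \frac{20964 + \left(65 - 0\right)}{-24762 + 25080} = \frac{20964 + \left(65 + 0\right)}{318} = \left(20964 + 65\right) \frac{1}{318} = 21029 \cdot \frac{1}{318} = \frac{21029}{318}$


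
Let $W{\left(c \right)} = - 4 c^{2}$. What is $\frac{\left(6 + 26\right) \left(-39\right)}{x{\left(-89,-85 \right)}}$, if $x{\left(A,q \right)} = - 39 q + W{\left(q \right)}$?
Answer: $\frac{1248}{25585} \approx 0.048779$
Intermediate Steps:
$x{\left(A,q \right)} = - 39 q - 4 q^{2}$
$\frac{\left(6 + 26\right) \left(-39\right)}{x{\left(-89,-85 \right)}} = \frac{\left(6 + 26\right) \left(-39\right)}{\left(-85\right) \left(-39 - -340\right)} = \frac{32 \left(-39\right)}{\left(-85\right) \left(-39 + 340\right)} = - \frac{1248}{\left(-85\right) 301} = - \frac{1248}{-25585} = \left(-1248\right) \left(- \frac{1}{25585}\right) = \frac{1248}{25585}$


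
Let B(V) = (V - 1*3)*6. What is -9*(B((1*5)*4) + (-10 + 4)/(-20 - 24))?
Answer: -20223/22 ≈ -919.23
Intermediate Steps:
B(V) = -18 + 6*V (B(V) = (V - 3)*6 = (-3 + V)*6 = -18 + 6*V)
-9*(B((1*5)*4) + (-10 + 4)/(-20 - 24)) = -9*((-18 + 6*((1*5)*4)) + (-10 + 4)/(-20 - 24)) = -9*((-18 + 6*(5*4)) - 6/(-44)) = -9*((-18 + 6*20) - 6*(-1/44)) = -9*((-18 + 120) + 3/22) = -9*(102 + 3/22) = -9*2247/22 = -20223/22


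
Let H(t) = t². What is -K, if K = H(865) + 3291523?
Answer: -4039748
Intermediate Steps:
K = 4039748 (K = 865² + 3291523 = 748225 + 3291523 = 4039748)
-K = -1*4039748 = -4039748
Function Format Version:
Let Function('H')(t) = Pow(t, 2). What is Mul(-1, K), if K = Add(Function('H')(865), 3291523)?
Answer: -4039748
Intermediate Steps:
K = 4039748 (K = Add(Pow(865, 2), 3291523) = Add(748225, 3291523) = 4039748)
Mul(-1, K) = Mul(-1, 4039748) = -4039748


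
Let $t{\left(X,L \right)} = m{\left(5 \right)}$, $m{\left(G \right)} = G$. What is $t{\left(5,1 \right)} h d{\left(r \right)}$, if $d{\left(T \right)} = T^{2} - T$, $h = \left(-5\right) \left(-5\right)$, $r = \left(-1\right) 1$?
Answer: $250$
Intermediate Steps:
$t{\left(X,L \right)} = 5$
$r = -1$
$h = 25$
$t{\left(5,1 \right)} h d{\left(r \right)} = 5 \cdot 25 \left(- (-1 - 1)\right) = 125 \left(\left(-1\right) \left(-2\right)\right) = 125 \cdot 2 = 250$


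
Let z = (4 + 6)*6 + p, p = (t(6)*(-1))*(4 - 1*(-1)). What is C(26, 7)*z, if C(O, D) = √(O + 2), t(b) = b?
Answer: 60*√7 ≈ 158.75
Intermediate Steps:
p = -30 (p = (6*(-1))*(4 - 1*(-1)) = -6*(4 + 1) = -6*5 = -30)
C(O, D) = √(2 + O)
z = 30 (z = (4 + 6)*6 - 30 = 10*6 - 30 = 60 - 30 = 30)
C(26, 7)*z = √(2 + 26)*30 = √28*30 = (2*√7)*30 = 60*√7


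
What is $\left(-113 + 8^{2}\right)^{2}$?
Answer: $2401$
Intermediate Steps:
$\left(-113 + 8^{2}\right)^{2} = \left(-113 + 64\right)^{2} = \left(-49\right)^{2} = 2401$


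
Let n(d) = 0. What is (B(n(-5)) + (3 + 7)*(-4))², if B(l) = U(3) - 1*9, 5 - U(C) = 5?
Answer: 2401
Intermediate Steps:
U(C) = 0 (U(C) = 5 - 1*5 = 5 - 5 = 0)
B(l) = -9 (B(l) = 0 - 1*9 = 0 - 9 = -9)
(B(n(-5)) + (3 + 7)*(-4))² = (-9 + (3 + 7)*(-4))² = (-9 + 10*(-4))² = (-9 - 40)² = (-49)² = 2401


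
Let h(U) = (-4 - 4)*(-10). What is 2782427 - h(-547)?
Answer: 2782347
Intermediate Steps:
h(U) = 80 (h(U) = -8*(-10) = 80)
2782427 - h(-547) = 2782427 - 1*80 = 2782427 - 80 = 2782347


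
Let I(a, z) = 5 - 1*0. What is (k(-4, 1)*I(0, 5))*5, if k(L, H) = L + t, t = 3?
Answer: -25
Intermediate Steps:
I(a, z) = 5 (I(a, z) = 5 + 0 = 5)
k(L, H) = 3 + L (k(L, H) = L + 3 = 3 + L)
(k(-4, 1)*I(0, 5))*5 = ((3 - 4)*5)*5 = -1*5*5 = -5*5 = -25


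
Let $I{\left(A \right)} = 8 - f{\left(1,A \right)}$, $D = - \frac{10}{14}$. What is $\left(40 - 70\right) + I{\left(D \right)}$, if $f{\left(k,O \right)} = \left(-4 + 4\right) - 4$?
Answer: $-18$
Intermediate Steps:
$f{\left(k,O \right)} = -4$ ($f{\left(k,O \right)} = 0 - 4 = -4$)
$D = - \frac{5}{7}$ ($D = \left(-10\right) \frac{1}{14} = - \frac{5}{7} \approx -0.71429$)
$I{\left(A \right)} = 12$ ($I{\left(A \right)} = 8 - -4 = 8 + 4 = 12$)
$\left(40 - 70\right) + I{\left(D \right)} = \left(40 - 70\right) + 12 = -30 + 12 = -18$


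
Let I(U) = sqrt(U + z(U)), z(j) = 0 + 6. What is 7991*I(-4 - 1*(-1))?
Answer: 7991*sqrt(3) ≈ 13841.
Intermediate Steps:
z(j) = 6
I(U) = sqrt(6 + U) (I(U) = sqrt(U + 6) = sqrt(6 + U))
7991*I(-4 - 1*(-1)) = 7991*sqrt(6 + (-4 - 1*(-1))) = 7991*sqrt(6 + (-4 + 1)) = 7991*sqrt(6 - 3) = 7991*sqrt(3)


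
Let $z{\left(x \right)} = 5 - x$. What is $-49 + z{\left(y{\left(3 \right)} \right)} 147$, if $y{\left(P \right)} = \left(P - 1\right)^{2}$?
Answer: $98$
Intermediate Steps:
$y{\left(P \right)} = \left(-1 + P\right)^{2}$
$-49 + z{\left(y{\left(3 \right)} \right)} 147 = -49 + \left(5 - \left(-1 + 3\right)^{2}\right) 147 = -49 + \left(5 - 2^{2}\right) 147 = -49 + \left(5 - 4\right) 147 = -49 + 1 \cdot 147 = -49 + 147 = 98$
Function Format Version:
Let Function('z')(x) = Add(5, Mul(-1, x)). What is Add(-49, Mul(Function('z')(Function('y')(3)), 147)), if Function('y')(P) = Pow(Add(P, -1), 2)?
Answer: 98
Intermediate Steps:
Function('y')(P) = Pow(Add(-1, P), 2)
Add(-49, Mul(Function('z')(Function('y')(3)), 147)) = Add(-49, Mul(Add(5, Mul(-1, Pow(Add(-1, 3), 2))), 147)) = Add(-49, Mul(Add(5, Mul(-1, Pow(2, 2))), 147)) = Add(-49, Mul(Add(5, Mul(-1, 4)), 147)) = Add(-49, Mul(Add(5, -4), 147)) = Add(-49, Mul(1, 147)) = Add(-49, 147) = 98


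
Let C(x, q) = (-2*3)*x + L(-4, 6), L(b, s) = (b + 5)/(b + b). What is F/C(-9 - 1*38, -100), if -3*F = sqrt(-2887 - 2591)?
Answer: -8*I*sqrt(5478)/6765 ≈ -0.087525*I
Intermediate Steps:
L(b, s) = (5 + b)/(2*b) (L(b, s) = (5 + b)/((2*b)) = (5 + b)*(1/(2*b)) = (5 + b)/(2*b))
C(x, q) = -1/8 - 6*x (C(x, q) = (-2*3)*x + (1/2)*(5 - 4)/(-4) = -6*x + (1/2)*(-1/4)*1 = -6*x - 1/8 = -1/8 - 6*x)
F = -I*sqrt(5478)/3 (F = -sqrt(-2887 - 2591)/3 = -I*sqrt(5478)/3 ≈ -24.671*I)
F/C(-9 - 1*38, -100) = (-I*sqrt(5478)/3)/(-1/8 - 6*(-9 - 1*38)) = (-I*sqrt(5478)/3)/(-1/8 - 6*(-9 - 38)) = (-I*sqrt(5478)/3)/(-1/8 - 6*(-47)) = (-I*sqrt(5478)/3)/(-1/8 + 282) = (-I*sqrt(5478)/3)/(2255/8) = -I*sqrt(5478)/3*(8/2255) = -8*I*sqrt(5478)/6765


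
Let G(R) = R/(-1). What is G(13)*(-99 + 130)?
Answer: -403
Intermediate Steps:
G(R) = -R (G(R) = R*(-1) = -R)
G(13)*(-99 + 130) = (-1*13)*(-99 + 130) = -13*31 = -403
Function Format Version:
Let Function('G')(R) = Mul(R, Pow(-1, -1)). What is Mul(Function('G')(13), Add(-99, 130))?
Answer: -403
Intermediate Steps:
Function('G')(R) = Mul(-1, R) (Function('G')(R) = Mul(R, -1) = Mul(-1, R))
Mul(Function('G')(13), Add(-99, 130)) = Mul(Mul(-1, 13), Add(-99, 130)) = Mul(-13, 31) = -403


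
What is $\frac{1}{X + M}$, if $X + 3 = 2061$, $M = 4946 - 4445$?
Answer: $\frac{1}{2559} \approx 0.00039078$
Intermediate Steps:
$M = 501$ ($M = 4946 - 4445 = 501$)
$X = 2058$ ($X = -3 + 2061 = 2058$)
$\frac{1}{X + M} = \frac{1}{2058 + 501} = \frac{1}{2559}$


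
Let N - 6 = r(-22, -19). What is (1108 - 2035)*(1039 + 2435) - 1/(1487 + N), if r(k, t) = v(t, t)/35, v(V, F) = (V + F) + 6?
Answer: -168178844789/52223 ≈ -3.2204e+6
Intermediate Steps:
v(V, F) = 6 + F + V (v(V, F) = (F + V) + 6 = 6 + F + V)
r(k, t) = 6/35 + 2*t/35 (r(k, t) = (6 + t + t)/35 = (6 + 2*t)*(1/35) = 6/35 + 2*t/35)
N = 178/35 (N = 6 + (6/35 + (2/35)*(-19)) = 6 + (6/35 - 38/35) = 6 - 32/35 = 178/35 ≈ 5.0857)
(1108 - 2035)*(1039 + 2435) - 1/(1487 + N) = (1108 - 2035)*(1039 + 2435) - 1/(1487 + 178/35) = -927*3474 - 1/52223/35 = -3220398 - 1*35/52223 = -3220398 - 35/52223 = -168178844789/52223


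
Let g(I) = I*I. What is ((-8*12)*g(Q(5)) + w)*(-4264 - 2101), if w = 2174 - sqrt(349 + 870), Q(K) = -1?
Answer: -13226470 + 6365*sqrt(1219) ≈ -1.3004e+7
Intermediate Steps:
w = 2174 - sqrt(1219) ≈ 2139.1
g(I) = I**2
((-8*12)*g(Q(5)) + w)*(-4264 - 2101) = (-8*12*(-1)**2 + (2174 - sqrt(1219)))*(-4264 - 2101) = (-96*1 + (2174 - sqrt(1219)))*(-6365) = (-96 + (2174 - sqrt(1219)))*(-6365) = (2078 - sqrt(1219))*(-6365) = -13226470 + 6365*sqrt(1219)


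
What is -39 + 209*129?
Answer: 26922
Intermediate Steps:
-39 + 209*129 = -39 + 26961 = 26922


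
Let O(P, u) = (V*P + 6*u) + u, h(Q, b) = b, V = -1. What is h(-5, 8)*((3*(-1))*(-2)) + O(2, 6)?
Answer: 88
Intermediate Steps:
O(P, u) = -P + 7*u (O(P, u) = (-P + 6*u) + u = -P + 7*u)
h(-5, 8)*((3*(-1))*(-2)) + O(2, 6) = 8*((3*(-1))*(-2)) + (-1*2 + 7*6) = 8*(-3*(-2)) + (-2 + 42) = 8*6 + 40 = 48 + 40 = 88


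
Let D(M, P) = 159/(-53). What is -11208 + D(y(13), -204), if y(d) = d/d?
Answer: -11211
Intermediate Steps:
y(d) = 1
D(M, P) = -3 (D(M, P) = 159*(-1/53) = -3)
-11208 + D(y(13), -204) = -11208 - 3 = -11211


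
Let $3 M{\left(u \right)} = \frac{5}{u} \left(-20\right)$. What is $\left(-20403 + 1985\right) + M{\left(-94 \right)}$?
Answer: $- \frac{2596888}{141} \approx -18418.0$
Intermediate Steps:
$M{\left(u \right)} = - \frac{100}{3 u}$ ($M{\left(u \right)} = \frac{\frac{5}{u} \left(-20\right)}{3} = \frac{\left(-100\right) \frac{1}{u}}{3} = - \frac{100}{3 u}$)
$\left(-20403 + 1985\right) + M{\left(-94 \right)} = \left(-20403 + 1985\right) - \frac{100}{3 \left(-94\right)} = -18418 - - \frac{50}{141} = -18418 + \frac{50}{141} = - \frac{2596888}{141}$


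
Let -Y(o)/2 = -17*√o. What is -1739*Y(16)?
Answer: -236504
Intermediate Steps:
Y(o) = 34*√o (Y(o) = -(-34)*√o = 34*√o)
-1739*Y(16) = -59126*√16 = -59126*4 = -1739*136 = -236504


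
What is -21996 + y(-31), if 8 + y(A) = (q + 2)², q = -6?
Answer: -21988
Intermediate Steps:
y(A) = 8 (y(A) = -8 + (-6 + 2)² = -8 + (-4)² = -8 + 16 = 8)
-21996 + y(-31) = -21996 + 8 = -21988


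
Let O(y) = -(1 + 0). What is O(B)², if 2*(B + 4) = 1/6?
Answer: 1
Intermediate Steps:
B = -47/12 (B = -4 + (1/6)/2 = -4 + (1*(⅙))/2 = -4 + (½)*(⅙) = -4 + 1/12 = -47/12 ≈ -3.9167)
O(y) = -1 (O(y) = -1*1 = -1)
O(B)² = (-1)² = 1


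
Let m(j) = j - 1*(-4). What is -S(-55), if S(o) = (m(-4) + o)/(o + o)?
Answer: -1/2 ≈ -0.50000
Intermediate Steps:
m(j) = 4 + j (m(j) = j + 4 = 4 + j)
S(o) = 1/2 (S(o) = ((4 - 4) + o)/(o + o) = (0 + o)/((2*o)) = o*(1/(2*o)) = 1/2)
-S(-55) = -1*1/2 = -1/2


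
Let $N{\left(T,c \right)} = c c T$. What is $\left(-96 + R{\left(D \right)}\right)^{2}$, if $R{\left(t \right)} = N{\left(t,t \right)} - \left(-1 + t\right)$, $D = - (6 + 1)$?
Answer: $185761$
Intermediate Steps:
$N{\left(T,c \right)} = T c^{2}$ ($N{\left(T,c \right)} = c^{2} T = T c^{2}$)
$D = -7$ ($D = \left(-1\right) 7 = -7$)
$R{\left(t \right)} = 1 + t^{3} - t$ ($R{\left(t \right)} = t t^{2} - \left(-1 + t\right) = t^{3} - \left(-1 + t\right) = 1 + t^{3} - t$)
$\left(-96 + R{\left(D \right)}\right)^{2} = \left(-96 + \left(1 + \left(-7\right)^{3} - -7\right)\right)^{2} = \left(-96 + \left(1 - 343 + 7\right)\right)^{2} = \left(-96 - 335\right)^{2} = \left(-431\right)^{2} = 185761$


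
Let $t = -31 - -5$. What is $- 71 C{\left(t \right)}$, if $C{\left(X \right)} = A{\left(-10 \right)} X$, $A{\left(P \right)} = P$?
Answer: $-18460$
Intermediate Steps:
$t = -26$ ($t = -31 + 5 = -26$)
$C{\left(X \right)} = - 10 X$
$- 71 C{\left(t \right)} = - 71 \left(\left(-10\right) \left(-26\right)\right) = \left(-71\right) 260 = -18460$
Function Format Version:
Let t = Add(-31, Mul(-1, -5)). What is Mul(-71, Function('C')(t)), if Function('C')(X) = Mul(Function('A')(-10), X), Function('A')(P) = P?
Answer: -18460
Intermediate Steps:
t = -26 (t = Add(-31, 5) = -26)
Function('C')(X) = Mul(-10, X)
Mul(-71, Function('C')(t)) = Mul(-71, Mul(-10, -26)) = Mul(-71, 260) = -18460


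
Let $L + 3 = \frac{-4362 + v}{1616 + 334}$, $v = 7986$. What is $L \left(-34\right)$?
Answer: $\frac{12614}{325} \approx 38.812$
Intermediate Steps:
$L = - \frac{371}{325}$ ($L = -3 + \frac{-4362 + 7986}{1616 + 334} = -3 + \frac{3624}{1950} = -3 + 3624 \cdot \frac{1}{1950} = -3 + \frac{604}{325} = - \frac{371}{325} \approx -1.1415$)
$L \left(-34\right) = \left(- \frac{371}{325}\right) \left(-34\right) = \frac{12614}{325}$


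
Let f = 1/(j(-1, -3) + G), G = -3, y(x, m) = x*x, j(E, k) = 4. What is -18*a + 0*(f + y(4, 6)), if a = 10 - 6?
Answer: -72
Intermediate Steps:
a = 4
y(x, m) = x**2
f = 1 (f = 1/(4 - 3) = 1/1 = 1)
-18*a + 0*(f + y(4, 6)) = -18*4 + 0*(1 + 4**2) = -72 + 0*(1 + 16) = -72 + 0*17 = -72 + 0 = -72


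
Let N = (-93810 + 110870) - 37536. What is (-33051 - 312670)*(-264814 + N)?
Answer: 98630744090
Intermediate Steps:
N = -20476 (N = 17060 - 37536 = -20476)
(-33051 - 312670)*(-264814 + N) = (-33051 - 312670)*(-264814 - 20476) = -345721*(-285290) = 98630744090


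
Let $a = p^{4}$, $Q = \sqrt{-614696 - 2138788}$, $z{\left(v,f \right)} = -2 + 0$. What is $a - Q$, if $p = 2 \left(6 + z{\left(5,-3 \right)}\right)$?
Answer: $4096 - 2 i \sqrt{688371} \approx 4096.0 - 1659.4 i$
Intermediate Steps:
$z{\left(v,f \right)} = -2$
$p = 8$ ($p = 2 \left(6 - 2\right) = 2 \cdot 4 = 8$)
$Q = 2 i \sqrt{688371}$ ($Q = \sqrt{-2753484} = 2 i \sqrt{688371} \approx 1659.4 i$)
$a = 4096$ ($a = 8^{4} = 4096$)
$a - Q = 4096 - 2 i \sqrt{688371}$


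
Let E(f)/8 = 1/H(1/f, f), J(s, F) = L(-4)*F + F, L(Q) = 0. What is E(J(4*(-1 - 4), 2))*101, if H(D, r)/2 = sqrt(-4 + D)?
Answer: -404*I*sqrt(14)/7 ≈ -215.95*I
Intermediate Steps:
J(s, F) = F (J(s, F) = 0*F + F = 0 + F = F)
H(D, r) = 2*sqrt(-4 + D)
E(f) = 4/sqrt(-4 + 1/f) (E(f) = 8/((2*sqrt(-4 + 1/f))) = 8*(1/(2*sqrt(-4 + 1/f))) = 4/sqrt(-4 + 1/f))
E(J(4*(-1 - 4), 2))*101 = (4/sqrt(-4 + 1/2))*101 = (4/sqrt(-7/2))*101 = (4*(-I*sqrt(14)/7))*101 = -4*I*sqrt(14)/7*101 = -404*I*sqrt(14)/7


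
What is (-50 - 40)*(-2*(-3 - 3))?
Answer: -1080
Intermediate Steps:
(-50 - 40)*(-2*(-3 - 3)) = -(-180)*(-6) = -90*12 = -1080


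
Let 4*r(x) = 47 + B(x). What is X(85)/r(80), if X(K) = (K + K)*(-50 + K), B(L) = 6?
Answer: 23800/53 ≈ 449.06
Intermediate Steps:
X(K) = 2*K*(-50 + K) (X(K) = (2*K)*(-50 + K) = 2*K*(-50 + K))
r(x) = 53/4 (r(x) = (47 + 6)/4 = (¼)*53 = 53/4)
X(85)/r(80) = (2*85*(-50 + 85))/(53/4) = (2*85*35)*(4/53) = 5950*(4/53) = 23800/53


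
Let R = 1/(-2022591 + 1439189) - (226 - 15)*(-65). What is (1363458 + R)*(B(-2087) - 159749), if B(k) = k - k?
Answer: -128349612391081205/583402 ≈ -2.2000e+11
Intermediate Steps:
B(k) = 0
R = 8001358429/583402 (R = 1/(-583402) - 211*(-65) = -1/583402 - 1*(-13715) = -1/583402 + 13715 = 8001358429/583402 ≈ 13715.)
(1363458 + R)*(B(-2087) - 159749) = (1363458 + 8001358429/583402)*(0 - 159749) = (803445482545/583402)*(-159749) = -128349612391081205/583402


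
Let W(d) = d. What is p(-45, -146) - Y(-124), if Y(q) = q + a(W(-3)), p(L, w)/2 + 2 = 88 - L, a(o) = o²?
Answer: 377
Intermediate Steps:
p(L, w) = 172 - 2*L (p(L, w) = -4 + 2*(88 - L) = -4 + (176 - 2*L) = 172 - 2*L)
Y(q) = 9 + q (Y(q) = q + (-3)² = q + 9 = 9 + q)
p(-45, -146) - Y(-124) = (172 - 2*(-45)) - (9 - 124) = (172 + 90) - 1*(-115) = 262 + 115 = 377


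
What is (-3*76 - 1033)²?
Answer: 1590121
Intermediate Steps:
(-3*76 - 1033)² = (-228 - 1033)² = (-1261)² = 1590121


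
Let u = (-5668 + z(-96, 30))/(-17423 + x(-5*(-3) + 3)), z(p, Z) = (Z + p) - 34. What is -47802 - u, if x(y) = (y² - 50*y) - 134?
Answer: -866799434/18133 ≈ -47802.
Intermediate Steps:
z(p, Z) = -34 + Z + p
x(y) = -134 + y² - 50*y
u = 5768/18133 (u = (-5668 + (-34 + 30 - 96))/(-17423 + (-134 + (-5*(-3) + 3)² - 50*(-5*(-3) + 3))) = (-5668 - 100)/(-17423 + (-134 + (15 + 3)² - 50*(15 + 3))) = -5768/(-17423 + (-134 + 18² - 50*18)) = -5768/(-17423 + (-134 + 324 - 900)) = -5768/(-17423 - 710) = -5768/(-18133) = -5768*(-1/18133) = 5768/18133 ≈ 0.31809)
-47802 - u = -47802 - 1*5768/18133 = -47802 - 5768/18133 = -866799434/18133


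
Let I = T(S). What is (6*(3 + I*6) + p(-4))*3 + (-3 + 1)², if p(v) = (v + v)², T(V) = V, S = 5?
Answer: 790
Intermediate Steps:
p(v) = 4*v² (p(v) = (2*v)² = 4*v²)
I = 5
(6*(3 + I*6) + p(-4))*3 + (-3 + 1)² = (6*(3 + 5*6) + 4*(-4)²)*3 + (-3 + 1)² = (6*(3 + 30) + 4*16)*3 + (-2)² = (6*33 + 64)*3 + 4 = (198 + 64)*3 + 4 = 262*3 + 4 = 786 + 4 = 790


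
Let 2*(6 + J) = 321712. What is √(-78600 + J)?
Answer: 5*√3290 ≈ 286.79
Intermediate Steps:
J = 160850 (J = -6 + (½)*321712 = -6 + 160856 = 160850)
√(-78600 + J) = √(-78600 + 160850) = √82250 = 5*√3290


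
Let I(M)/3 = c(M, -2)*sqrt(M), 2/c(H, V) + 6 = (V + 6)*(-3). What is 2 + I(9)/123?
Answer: 245/123 ≈ 1.9919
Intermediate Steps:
c(H, V) = 2/(-24 - 3*V) (c(H, V) = 2/(-6 + (V + 6)*(-3)) = 2/(-6 + (6 + V)*(-3)) = 2/(-6 + (-18 - 3*V)) = 2/(-24 - 3*V))
I(M) = -sqrt(M)/3 (I(M) = 3*((-2/(24 + 3*(-2)))*sqrt(M)) = 3*((-2/(24 - 6))*sqrt(M)) = 3*((-2/18)*sqrt(M)) = 3*((-2*1/18)*sqrt(M)) = 3*(-sqrt(M)/9) = -sqrt(M)/3)
2 + I(9)/123 = 2 + (-sqrt(9)/3)/123 = 2 + (-1/3*3)/123 = 2 + (1/123)*(-1) = 2 - 1/123 = 245/123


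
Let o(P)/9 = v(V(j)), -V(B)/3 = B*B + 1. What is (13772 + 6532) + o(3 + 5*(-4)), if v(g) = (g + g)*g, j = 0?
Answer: 20466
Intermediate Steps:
V(B) = -3 - 3*B² (V(B) = -3*(B*B + 1) = -3*(B² + 1) = -3*(1 + B²) = -3 - 3*B²)
v(g) = 2*g² (v(g) = (2*g)*g = 2*g²)
o(P) = 162 (o(P) = 9*(2*(-3 - 3*0²)²) = 9*(2*(-3 - 3*0)²) = 9*(2*(-3 + 0)²) = 9*(2*(-3)²) = 9*(2*9) = 9*18 = 162)
(13772 + 6532) + o(3 + 5*(-4)) = (13772 + 6532) + 162 = 20304 + 162 = 20466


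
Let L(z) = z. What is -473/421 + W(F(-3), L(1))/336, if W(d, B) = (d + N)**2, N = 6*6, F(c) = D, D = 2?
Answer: 112249/35364 ≈ 3.1741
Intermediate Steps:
F(c) = 2
N = 36
W(d, B) = (36 + d)**2 (W(d, B) = (d + 36)**2 = (36 + d)**2)
-473/421 + W(F(-3), L(1))/336 = -473/421 + (36 + 2)**2/336 = -473*1/421 + 38**2*(1/336) = -473/421 + 1444*(1/336) = -473/421 + 361/84 = 112249/35364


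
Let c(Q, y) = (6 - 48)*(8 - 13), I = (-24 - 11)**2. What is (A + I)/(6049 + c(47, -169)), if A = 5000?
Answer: 6225/6259 ≈ 0.99457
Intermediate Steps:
I = 1225 (I = (-35)**2 = 1225)
c(Q, y) = 210 (c(Q, y) = -42*(-5) = 210)
(A + I)/(6049 + c(47, -169)) = (5000 + 1225)/(6049 + 210) = 6225/6259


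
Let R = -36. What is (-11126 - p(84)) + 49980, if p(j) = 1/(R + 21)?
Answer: 582811/15 ≈ 38854.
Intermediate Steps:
p(j) = -1/15 (p(j) = 1/(-36 + 21) = 1/(-15) = -1/15)
(-11126 - p(84)) + 49980 = (-11126 - 1*(-1/15)) + 49980 = (-11126 + 1/15) + 49980 = -166889/15 + 49980 = 582811/15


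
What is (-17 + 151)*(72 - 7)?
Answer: 8710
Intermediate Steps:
(-17 + 151)*(72 - 7) = 134*65 = 8710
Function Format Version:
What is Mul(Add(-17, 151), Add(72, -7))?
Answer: 8710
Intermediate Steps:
Mul(Add(-17, 151), Add(72, -7)) = Mul(134, 65) = 8710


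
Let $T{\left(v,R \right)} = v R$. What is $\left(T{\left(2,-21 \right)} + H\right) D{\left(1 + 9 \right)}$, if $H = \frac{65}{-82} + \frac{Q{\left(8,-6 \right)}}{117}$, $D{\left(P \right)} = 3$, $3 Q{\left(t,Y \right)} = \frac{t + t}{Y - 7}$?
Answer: $- \frac{16012879}{124722} \approx -128.39$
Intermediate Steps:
$Q{\left(t,Y \right)} = \frac{2 t}{3 \left(-7 + Y\right)}$ ($Q{\left(t,Y \right)} = \frac{\left(t + t\right) \frac{1}{Y - 7}}{3} = \frac{2 t \frac{1}{-7 + Y}}{3} = \frac{2 t}{3 \left(-7 + Y\right)}$)
$H = - \frac{297907}{374166}$ ($H = \frac{65}{-82} + \frac{\frac{2}{3} \cdot 8 \frac{1}{-7 - 6}}{117} = 65 \left(- \frac{1}{82}\right) + \frac{2}{3} \cdot 8 \frac{1}{-13} \cdot \frac{1}{117} = - \frac{65}{82} + \frac{2}{3} \cdot 8 \left(- \frac{1}{13}\right) \frac{1}{117} = - \frac{65}{82} - \frac{16}{4563} = - \frac{297907}{374166} \approx -0.79619$)
$T{\left(v,R \right)} = R v$
$\left(T{\left(2,-21 \right)} + H\right) D{\left(1 + 9 \right)} = \left(\left(-21\right) 2 - \frac{297907}{374166}\right) 3 = \left(-42 - \frac{297907}{374166}\right) 3 = \left(- \frac{16012879}{374166}\right) 3 = - \frac{16012879}{124722}$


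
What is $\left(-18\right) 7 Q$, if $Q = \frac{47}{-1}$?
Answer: $5922$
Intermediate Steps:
$Q = -47$ ($Q = 47 \left(-1\right) = -47$)
$\left(-18\right) 7 Q = \left(-18\right) 7 \left(-47\right) = \left(-126\right) \left(-47\right) = 5922$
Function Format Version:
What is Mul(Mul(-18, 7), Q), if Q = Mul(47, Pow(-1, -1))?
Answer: 5922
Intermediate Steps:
Q = -47 (Q = Mul(47, -1) = -47)
Mul(Mul(-18, 7), Q) = Mul(Mul(-18, 7), -47) = Mul(-126, -47) = 5922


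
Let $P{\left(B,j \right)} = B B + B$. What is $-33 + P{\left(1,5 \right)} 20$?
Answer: $7$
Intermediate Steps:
$P{\left(B,j \right)} = B + B^{2}$ ($P{\left(B,j \right)} = B^{2} + B = B + B^{2}$)
$-33 + P{\left(1,5 \right)} 20 = -33 + 1 \left(1 + 1\right) 20 = -33 + 1 \cdot 2 \cdot 20 = -33 + 2 \cdot 20 = -33 + 40 = 7$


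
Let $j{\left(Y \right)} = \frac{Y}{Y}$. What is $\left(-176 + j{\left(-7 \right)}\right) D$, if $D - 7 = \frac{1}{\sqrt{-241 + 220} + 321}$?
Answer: $- \frac{42102375}{34354} + \frac{175 i \sqrt{21}}{103062} \approx -1225.5 + 0.0077812 i$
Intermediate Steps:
$j{\left(Y \right)} = 1$
$D = 7 + \frac{1}{321 + i \sqrt{21}}$ ($D = 7 + \frac{1}{\sqrt{-241 + 220} + 321} = 7 + \frac{1}{\sqrt{-21} + 321} = 7 + \frac{1}{i \sqrt{21} + 321} = 7 + \frac{1}{321 + i \sqrt{21}} \approx 7.0031 - 4.4464 \cdot 10^{-5} i$)
$\left(-176 + j{\left(-7 \right)}\right) D = \left(-176 + 1\right) \left(\frac{240585}{34354} - \frac{i \sqrt{21}}{103062}\right) = - 175 \left(\frac{240585}{34354} - \frac{i \sqrt{21}}{103062}\right) = - \frac{42102375}{34354} + \frac{175 i \sqrt{21}}{103062}$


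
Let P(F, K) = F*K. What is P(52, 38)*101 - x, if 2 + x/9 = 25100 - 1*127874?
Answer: 1124560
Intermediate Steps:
x = -924984 (x = -18 + 9*(25100 - 1*127874) = -18 + 9*(25100 - 127874) = -18 + 9*(-102774) = -18 - 924966 = -924984)
P(52, 38)*101 - x = (52*38)*101 - 1*(-924984) = 1976*101 + 924984 = 199576 + 924984 = 1124560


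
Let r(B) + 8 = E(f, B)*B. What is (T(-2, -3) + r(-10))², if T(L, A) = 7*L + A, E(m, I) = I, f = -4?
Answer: 5625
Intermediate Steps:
T(L, A) = A + 7*L
r(B) = -8 + B² (r(B) = -8 + B*B = -8 + B²)
(T(-2, -3) + r(-10))² = ((-3 + 7*(-2)) + (-8 + (-10)²))² = ((-3 - 14) + (-8 + 100))² = (-17 + 92)² = 75² = 5625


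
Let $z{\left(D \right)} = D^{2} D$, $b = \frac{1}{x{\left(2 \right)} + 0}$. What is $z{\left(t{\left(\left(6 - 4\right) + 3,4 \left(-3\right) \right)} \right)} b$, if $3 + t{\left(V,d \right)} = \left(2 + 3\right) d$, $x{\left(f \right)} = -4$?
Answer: $\frac{250047}{4} \approx 62512.0$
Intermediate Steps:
$t{\left(V,d \right)} = -3 + 5 d$ ($t{\left(V,d \right)} = -3 + \left(2 + 3\right) d = -3 + 5 d$)
$b = - \frac{1}{4}$ ($b = \frac{1}{-4 + 0} = \frac{1}{-4} = - \frac{1}{4} \approx -0.25$)
$z{\left(D \right)} = D^{3}$
$z{\left(t{\left(\left(6 - 4\right) + 3,4 \left(-3\right) \right)} \right)} b = \left(-3 + 5 \cdot 4 \left(-3\right)\right)^{3} \left(- \frac{1}{4}\right) = \left(-3 + 5 \left(-12\right)\right)^{3} \left(- \frac{1}{4}\right) = \left(-3 - 60\right)^{3} \left(- \frac{1}{4}\right) = \left(-63\right)^{3} \left(- \frac{1}{4}\right) = \left(-250047\right) \left(- \frac{1}{4}\right) = \frac{250047}{4}$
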